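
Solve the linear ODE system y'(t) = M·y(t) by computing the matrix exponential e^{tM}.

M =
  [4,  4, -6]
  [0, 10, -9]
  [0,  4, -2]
e^{tM} =
  [exp(4*t), 4*t*exp(4*t), -6*t*exp(4*t)]
  [0, 6*t*exp(4*t) + exp(4*t), -9*t*exp(4*t)]
  [0, 4*t*exp(4*t), -6*t*exp(4*t) + exp(4*t)]

Strategy: write M = P · J · P⁻¹ where J is a Jordan canonical form, so e^{tM} = P · e^{tJ} · P⁻¹, and e^{tJ} can be computed block-by-block.

M has Jordan form
J =
  [4, 1, 0]
  [0, 4, 0]
  [0, 0, 4]
(up to reordering of blocks).

Per-block formulas:
  For a 1×1 block at λ = 4: exp(t · [4]) = [e^(4t)].
  For a 2×2 Jordan block J_2(4): exp(t · J_2(4)) = e^(4t)·(I + t·N), where N is the 2×2 nilpotent shift.

After assembling e^{tJ} and conjugating by P, we get:

e^{tM} =
  [exp(4*t), 4*t*exp(4*t), -6*t*exp(4*t)]
  [0, 6*t*exp(4*t) + exp(4*t), -9*t*exp(4*t)]
  [0, 4*t*exp(4*t), -6*t*exp(4*t) + exp(4*t)]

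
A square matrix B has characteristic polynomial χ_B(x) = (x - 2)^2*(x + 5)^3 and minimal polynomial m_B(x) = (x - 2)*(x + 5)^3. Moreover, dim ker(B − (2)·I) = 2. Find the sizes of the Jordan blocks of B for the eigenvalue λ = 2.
Block sizes for λ = 2: [1, 1]

Step 1 — from the characteristic polynomial, algebraic multiplicity of λ = 2 is 2. From dim ker(B − (2)·I) = 2, there are exactly 2 Jordan blocks for λ = 2.
Step 2 — from the minimal polynomial, the factor (x − 2) tells us the largest block for λ = 2 has size 1.
Step 3 — with total size 2, 2 blocks, and largest block 1, the block sizes (in nonincreasing order) are [1, 1].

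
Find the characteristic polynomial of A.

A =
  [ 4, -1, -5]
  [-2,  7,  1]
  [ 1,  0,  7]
x^3 - 18*x^2 + 108*x - 216

Expanding det(x·I − A) (e.g. by cofactor expansion or by noting that A is similar to its Jordan form J, which has the same characteristic polynomial as A) gives
  χ_A(x) = x^3 - 18*x^2 + 108*x - 216
which factors as (x - 6)^3. The eigenvalues (with algebraic multiplicities) are λ = 6 with multiplicity 3.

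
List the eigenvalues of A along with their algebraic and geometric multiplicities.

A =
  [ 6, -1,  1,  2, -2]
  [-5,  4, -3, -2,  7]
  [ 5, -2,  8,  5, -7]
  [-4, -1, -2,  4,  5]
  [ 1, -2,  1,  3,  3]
λ = 5: alg = 5, geom = 2

Step 1 — factor the characteristic polynomial to read off the algebraic multiplicities:
  χ_A(x) = (x - 5)^5

Step 2 — compute geometric multiplicities via the rank-nullity identity g(λ) = n − rank(A − λI):
  rank(A − (5)·I) = 3, so dim ker(A − (5)·I) = n − 3 = 2

Summary:
  λ = 5: algebraic multiplicity = 5, geometric multiplicity = 2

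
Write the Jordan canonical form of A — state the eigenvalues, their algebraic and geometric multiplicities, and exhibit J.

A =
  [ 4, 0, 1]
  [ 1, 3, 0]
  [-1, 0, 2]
J_3(3)

The characteristic polynomial is
  det(x·I − A) = x^3 - 9*x^2 + 27*x - 27 = (x - 3)^3

Eigenvalues and multiplicities (the geometric multiplicity of λ is n − rank(A − λI), which equals the number of Jordan blocks for λ):
  λ = 3: algebraic multiplicity = 3, geometric multiplicity = 1

Determining the block sizes for each eigenvalue:
  λ = 3: one block (gm = 1), so the single block has size am = 3 → block sizes [3]

Assembling the blocks gives a Jordan form
J =
  [3, 1, 0]
  [0, 3, 1]
  [0, 0, 3]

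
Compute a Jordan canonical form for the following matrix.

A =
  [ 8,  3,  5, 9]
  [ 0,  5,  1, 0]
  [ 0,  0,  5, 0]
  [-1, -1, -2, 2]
J_2(5) ⊕ J_2(5)

The characteristic polynomial is
  det(x·I − A) = x^4 - 20*x^3 + 150*x^2 - 500*x + 625 = (x - 5)^4

Eigenvalues and multiplicities (the geometric multiplicity of λ is n − rank(A − λI), which equals the number of Jordan blocks for λ):
  λ = 5: algebraic multiplicity = 4, geometric multiplicity = 2

Determining the block sizes for each eigenvalue:
  λ = 5: with am = 4 and gm = 2, the partition is not yet determined (e.g. several partitions of 4 into 2 parts exist). Let N = A − (5)·I. Computing rank(N^1) = 2, rank(N^2) = 0; the number of blocks of size ≥ j is rank(N^{j−1}) − rank(N^j), giving [2, 2]. So we have 2 block(s) of size 2 → block sizes [2, 2]

Assembling the blocks gives a Jordan form
J =
  [5, 1, 0, 0]
  [0, 5, 0, 0]
  [0, 0, 5, 1]
  [0, 0, 0, 5]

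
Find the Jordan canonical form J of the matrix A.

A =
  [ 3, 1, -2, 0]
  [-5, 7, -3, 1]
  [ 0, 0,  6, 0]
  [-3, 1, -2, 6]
J_2(5) ⊕ J_1(6) ⊕ J_1(6)

The characteristic polynomial is
  det(x·I − A) = x^4 - 22*x^3 + 181*x^2 - 660*x + 900 = (x - 6)^2*(x - 5)^2

Eigenvalues and multiplicities (the geometric multiplicity of λ is n − rank(A − λI), which equals the number of Jordan blocks for λ):
  λ = 5: algebraic multiplicity = 2, geometric multiplicity = 1
  λ = 6: algebraic multiplicity = 2, geometric multiplicity = 2

Determining the block sizes for each eigenvalue:
  λ = 5: one block (gm = 1), so the single block has size am = 2 → block sizes [2]
  λ = 6: gm = am = 2, so every block has size 1 → block sizes [1, 1]

Assembling the blocks gives a Jordan form
J =
  [5, 1, 0, 0]
  [0, 5, 0, 0]
  [0, 0, 6, 0]
  [0, 0, 0, 6]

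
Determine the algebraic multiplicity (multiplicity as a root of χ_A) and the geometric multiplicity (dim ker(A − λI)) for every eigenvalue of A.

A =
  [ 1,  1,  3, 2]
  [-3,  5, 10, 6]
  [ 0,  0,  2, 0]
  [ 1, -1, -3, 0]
λ = 2: alg = 4, geom = 2

Step 1 — factor the characteristic polynomial to read off the algebraic multiplicities:
  χ_A(x) = (x - 2)^4

Step 2 — compute geometric multiplicities via the rank-nullity identity g(λ) = n − rank(A − λI):
  rank(A − (2)·I) = 2, so dim ker(A − (2)·I) = n − 2 = 2

Summary:
  λ = 2: algebraic multiplicity = 4, geometric multiplicity = 2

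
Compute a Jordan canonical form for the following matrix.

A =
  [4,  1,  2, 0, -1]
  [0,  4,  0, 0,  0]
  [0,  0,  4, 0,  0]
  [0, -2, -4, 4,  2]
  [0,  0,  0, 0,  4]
J_2(4) ⊕ J_1(4) ⊕ J_1(4) ⊕ J_1(4)

The characteristic polynomial is
  det(x·I − A) = x^5 - 20*x^4 + 160*x^3 - 640*x^2 + 1280*x - 1024 = (x - 4)^5

Eigenvalues and multiplicities (the geometric multiplicity of λ is n − rank(A − λI), which equals the number of Jordan blocks for λ):
  λ = 4: algebraic multiplicity = 5, geometric multiplicity = 4

Determining the block sizes for each eigenvalue:
  λ = 4: 4 blocks summing to 5 forces exactly one block of size 2 and the rest size 1 → block sizes [2, 1, 1, 1]

Assembling the blocks gives a Jordan form
J =
  [4, 1, 0, 0, 0]
  [0, 4, 0, 0, 0]
  [0, 0, 4, 0, 0]
  [0, 0, 0, 4, 0]
  [0, 0, 0, 0, 4]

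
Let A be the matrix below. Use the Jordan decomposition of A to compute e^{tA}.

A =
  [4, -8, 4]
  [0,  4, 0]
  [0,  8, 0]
e^{tA} =
  [exp(4*t), 2 - 2*exp(4*t), exp(4*t) - 1]
  [0, exp(4*t), 0]
  [0, 2*exp(4*t) - 2, 1]

Strategy: write A = P · J · P⁻¹ where J is a Jordan canonical form, so e^{tA} = P · e^{tJ} · P⁻¹, and e^{tJ} can be computed block-by-block.

A has Jordan form
J =
  [0, 0, 0]
  [0, 4, 0]
  [0, 0, 4]
(up to reordering of blocks).

Per-block formulas:
  For a 1×1 block at λ = 4: exp(t · [4]) = [e^(4t)].
  For a 1×1 block at λ = 0: exp(t · [0]) = [e^(0t)].

After assembling e^{tJ} and conjugating by P, we get:

e^{tA} =
  [exp(4*t), 2 - 2*exp(4*t), exp(4*t) - 1]
  [0, exp(4*t), 0]
  [0, 2*exp(4*t) - 2, 1]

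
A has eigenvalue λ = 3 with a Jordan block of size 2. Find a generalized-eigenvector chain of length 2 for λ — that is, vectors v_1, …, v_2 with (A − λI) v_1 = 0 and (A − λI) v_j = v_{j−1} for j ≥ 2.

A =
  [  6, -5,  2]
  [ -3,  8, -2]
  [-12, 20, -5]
A Jordan chain for λ = 3 of length 2:
v_1 = (3, -3, -12)ᵀ
v_2 = (1, 0, 0)ᵀ

Let N = A − (3)·I. We want v_2 with N^2 v_2 = 0 but N^1 v_2 ≠ 0; then v_{j-1} := N · v_j for j = 2, …, 2.

Pick v_2 = (1, 0, 0)ᵀ.
Then v_1 = N · v_2 = (3, -3, -12)ᵀ.

Sanity check: (A − (3)·I) v_1 = (0, 0, 0)ᵀ = 0. ✓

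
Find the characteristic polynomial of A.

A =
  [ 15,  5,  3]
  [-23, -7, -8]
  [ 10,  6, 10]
x^3 - 18*x^2 + 108*x - 216

Expanding det(x·I − A) (e.g. by cofactor expansion or by noting that A is similar to its Jordan form J, which has the same characteristic polynomial as A) gives
  χ_A(x) = x^3 - 18*x^2 + 108*x - 216
which factors as (x - 6)^3. The eigenvalues (with algebraic multiplicities) are λ = 6 with multiplicity 3.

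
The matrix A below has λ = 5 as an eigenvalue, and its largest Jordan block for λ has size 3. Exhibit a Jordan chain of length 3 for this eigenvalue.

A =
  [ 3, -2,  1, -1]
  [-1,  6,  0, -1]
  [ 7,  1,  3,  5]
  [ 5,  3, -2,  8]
A Jordan chain for λ = 5 of length 3:
v_1 = (8, -4, -4, -12)ᵀ
v_2 = (-2, -1, 7, 5)ᵀ
v_3 = (1, 0, 0, 0)ᵀ

Let N = A − (5)·I. We want v_3 with N^3 v_3 = 0 but N^2 v_3 ≠ 0; then v_{j-1} := N · v_j for j = 3, …, 2.

Pick v_3 = (1, 0, 0, 0)ᵀ.
Then v_2 = N · v_3 = (-2, -1, 7, 5)ᵀ.
Then v_1 = N · v_2 = (8, -4, -4, -12)ᵀ.

Sanity check: (A − (5)·I) v_1 = (0, 0, 0, 0)ᵀ = 0. ✓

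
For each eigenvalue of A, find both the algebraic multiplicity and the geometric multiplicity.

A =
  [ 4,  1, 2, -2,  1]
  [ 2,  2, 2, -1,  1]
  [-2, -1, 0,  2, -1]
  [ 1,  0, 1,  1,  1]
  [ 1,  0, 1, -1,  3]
λ = 2: alg = 5, geom = 2

Step 1 — factor the characteristic polynomial to read off the algebraic multiplicities:
  χ_A(x) = (x - 2)^5

Step 2 — compute geometric multiplicities via the rank-nullity identity g(λ) = n − rank(A − λI):
  rank(A − (2)·I) = 3, so dim ker(A − (2)·I) = n − 3 = 2

Summary:
  λ = 2: algebraic multiplicity = 5, geometric multiplicity = 2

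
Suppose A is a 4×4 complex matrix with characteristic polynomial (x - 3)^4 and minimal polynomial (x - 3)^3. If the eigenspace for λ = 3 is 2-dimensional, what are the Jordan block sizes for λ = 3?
Block sizes for λ = 3: [3, 1]

Step 1 — from the characteristic polynomial, algebraic multiplicity of λ = 3 is 4. From dim ker(A − (3)·I) = 2, there are exactly 2 Jordan blocks for λ = 3.
Step 2 — from the minimal polynomial, the factor (x − 3)^3 tells us the largest block for λ = 3 has size 3.
Step 3 — with total size 4, 2 blocks, and largest block 3, the block sizes (in nonincreasing order) are [3, 1].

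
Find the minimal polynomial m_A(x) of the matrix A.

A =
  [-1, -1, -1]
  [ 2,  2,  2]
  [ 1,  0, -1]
x^3

The characteristic polynomial is χ_A(x) = x^3, so the eigenvalues are known. The minimal polynomial is
  m_A(x) = Π_λ (x − λ)^{k_λ}
where k_λ is the size of the *largest* Jordan block for λ (equivalently, the smallest k with (A − λI)^k v = 0 for every generalised eigenvector v of λ).

  λ = 0: largest Jordan block has size 3, contributing (x − 0)^3

So m_A(x) = x^3 = x^3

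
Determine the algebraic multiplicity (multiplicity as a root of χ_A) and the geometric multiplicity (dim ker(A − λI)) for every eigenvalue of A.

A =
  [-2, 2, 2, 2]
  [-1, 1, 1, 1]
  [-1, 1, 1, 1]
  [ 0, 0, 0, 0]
λ = 0: alg = 4, geom = 3

Step 1 — factor the characteristic polynomial to read off the algebraic multiplicities:
  χ_A(x) = x^4

Step 2 — compute geometric multiplicities via the rank-nullity identity g(λ) = n − rank(A − λI):
  rank(A − (0)·I) = 1, so dim ker(A − (0)·I) = n − 1 = 3

Summary:
  λ = 0: algebraic multiplicity = 4, geometric multiplicity = 3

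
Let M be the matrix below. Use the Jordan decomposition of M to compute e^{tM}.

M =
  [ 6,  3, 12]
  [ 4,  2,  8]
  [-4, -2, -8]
e^{tM} =
  [6*t + 1, 3*t, 12*t]
  [4*t, 2*t + 1, 8*t]
  [-4*t, -2*t, 1 - 8*t]

Strategy: write M = P · J · P⁻¹ where J is a Jordan canonical form, so e^{tM} = P · e^{tJ} · P⁻¹, and e^{tJ} can be computed block-by-block.

M has Jordan form
J =
  [0, 1, 0]
  [0, 0, 0]
  [0, 0, 0]
(up to reordering of blocks).

Per-block formulas:
  For a 1×1 block at λ = 0: exp(t · [0]) = [e^(0t)].
  For a 2×2 Jordan block J_2(0): exp(t · J_2(0)) = e^(0t)·(I + t·N), where N is the 2×2 nilpotent shift.

After assembling e^{tJ} and conjugating by P, we get:

e^{tM} =
  [6*t + 1, 3*t, 12*t]
  [4*t, 2*t + 1, 8*t]
  [-4*t, -2*t, 1 - 8*t]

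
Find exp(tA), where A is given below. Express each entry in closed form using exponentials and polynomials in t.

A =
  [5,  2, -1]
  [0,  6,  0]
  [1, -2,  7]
e^{tA} =
  [-t*exp(6*t) + exp(6*t), 2*t*exp(6*t), -t*exp(6*t)]
  [0, exp(6*t), 0]
  [t*exp(6*t), -2*t*exp(6*t), t*exp(6*t) + exp(6*t)]

Strategy: write A = P · J · P⁻¹ where J is a Jordan canonical form, so e^{tA} = P · e^{tJ} · P⁻¹, and e^{tJ} can be computed block-by-block.

A has Jordan form
J =
  [6, 1, 0]
  [0, 6, 0]
  [0, 0, 6]
(up to reordering of blocks).

Per-block formulas:
  For a 2×2 Jordan block J_2(6): exp(t · J_2(6)) = e^(6t)·(I + t·N), where N is the 2×2 nilpotent shift.
  For a 1×1 block at λ = 6: exp(t · [6]) = [e^(6t)].

After assembling e^{tJ} and conjugating by P, we get:

e^{tA} =
  [-t*exp(6*t) + exp(6*t), 2*t*exp(6*t), -t*exp(6*t)]
  [0, exp(6*t), 0]
  [t*exp(6*t), -2*t*exp(6*t), t*exp(6*t) + exp(6*t)]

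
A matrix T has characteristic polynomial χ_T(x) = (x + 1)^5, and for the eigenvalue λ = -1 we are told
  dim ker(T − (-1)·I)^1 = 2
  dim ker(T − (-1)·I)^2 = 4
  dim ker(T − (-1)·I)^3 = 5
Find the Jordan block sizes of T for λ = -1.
Block sizes for λ = -1: [3, 2]

From the dimensions of kernels of powers, the number of Jordan blocks of size at least j is d_j − d_{j−1} where d_j = dim ker(N^j) (with d_0 = 0). Computing the differences gives [2, 2, 1].
The number of blocks of size exactly k is (#blocks of size ≥ k) − (#blocks of size ≥ k + 1), so the partition is: 1 block(s) of size 2, 1 block(s) of size 3.
In nonincreasing order the block sizes are [3, 2].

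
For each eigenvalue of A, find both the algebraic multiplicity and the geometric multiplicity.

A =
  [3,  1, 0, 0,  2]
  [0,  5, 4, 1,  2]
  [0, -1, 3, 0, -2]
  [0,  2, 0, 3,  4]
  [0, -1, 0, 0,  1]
λ = 3: alg = 5, geom = 3

Step 1 — factor the characteristic polynomial to read off the algebraic multiplicities:
  χ_A(x) = (x - 3)^5

Step 2 — compute geometric multiplicities via the rank-nullity identity g(λ) = n − rank(A − λI):
  rank(A − (3)·I) = 2, so dim ker(A − (3)·I) = n − 2 = 3

Summary:
  λ = 3: algebraic multiplicity = 5, geometric multiplicity = 3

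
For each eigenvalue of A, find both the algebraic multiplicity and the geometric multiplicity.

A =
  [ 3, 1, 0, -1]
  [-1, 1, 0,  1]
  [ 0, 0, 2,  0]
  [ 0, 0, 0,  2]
λ = 2: alg = 4, geom = 3

Step 1 — factor the characteristic polynomial to read off the algebraic multiplicities:
  χ_A(x) = (x - 2)^4

Step 2 — compute geometric multiplicities via the rank-nullity identity g(λ) = n − rank(A − λI):
  rank(A − (2)·I) = 1, so dim ker(A − (2)·I) = n − 1 = 3

Summary:
  λ = 2: algebraic multiplicity = 4, geometric multiplicity = 3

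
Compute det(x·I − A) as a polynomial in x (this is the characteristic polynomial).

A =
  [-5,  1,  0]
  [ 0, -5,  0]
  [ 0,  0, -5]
x^3 + 15*x^2 + 75*x + 125

Expanding det(x·I − A) (e.g. by cofactor expansion or by noting that A is similar to its Jordan form J, which has the same characteristic polynomial as A) gives
  χ_A(x) = x^3 + 15*x^2 + 75*x + 125
which factors as (x + 5)^3. The eigenvalues (with algebraic multiplicities) are λ = -5 with multiplicity 3.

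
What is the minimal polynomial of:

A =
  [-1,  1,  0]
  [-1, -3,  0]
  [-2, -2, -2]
x^2 + 4*x + 4

The characteristic polynomial is χ_A(x) = (x + 2)^3, so the eigenvalues are known. The minimal polynomial is
  m_A(x) = Π_λ (x − λ)^{k_λ}
where k_λ is the size of the *largest* Jordan block for λ (equivalently, the smallest k with (A − λI)^k v = 0 for every generalised eigenvector v of λ).

  λ = -2: largest Jordan block has size 2, contributing (x + 2)^2

So m_A(x) = (x + 2)^2 = x^2 + 4*x + 4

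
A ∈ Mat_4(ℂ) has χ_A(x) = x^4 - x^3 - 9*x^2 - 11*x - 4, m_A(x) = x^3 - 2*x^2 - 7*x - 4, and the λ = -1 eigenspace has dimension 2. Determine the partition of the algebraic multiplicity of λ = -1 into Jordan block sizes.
Block sizes for λ = -1: [2, 1]

Step 1 — from the characteristic polynomial, algebraic multiplicity of λ = -1 is 3. From dim ker(A − (-1)·I) = 2, there are exactly 2 Jordan blocks for λ = -1.
Step 2 — from the minimal polynomial, the factor (x + 1)^2 tells us the largest block for λ = -1 has size 2.
Step 3 — with total size 3, 2 blocks, and largest block 2, the block sizes (in nonincreasing order) are [2, 1].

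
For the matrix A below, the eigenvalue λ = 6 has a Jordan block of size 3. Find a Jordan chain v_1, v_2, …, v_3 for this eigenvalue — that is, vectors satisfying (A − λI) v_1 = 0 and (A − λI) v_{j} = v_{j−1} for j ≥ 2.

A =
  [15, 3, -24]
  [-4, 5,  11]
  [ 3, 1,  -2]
A Jordan chain for λ = 6 of length 3:
v_1 = (-3, 1, -1)ᵀ
v_2 = (9, -4, 3)ᵀ
v_3 = (1, 0, 0)ᵀ

Let N = A − (6)·I. We want v_3 with N^3 v_3 = 0 but N^2 v_3 ≠ 0; then v_{j-1} := N · v_j for j = 3, …, 2.

Pick v_3 = (1, 0, 0)ᵀ.
Then v_2 = N · v_3 = (9, -4, 3)ᵀ.
Then v_1 = N · v_2 = (-3, 1, -1)ᵀ.

Sanity check: (A − (6)·I) v_1 = (0, 0, 0)ᵀ = 0. ✓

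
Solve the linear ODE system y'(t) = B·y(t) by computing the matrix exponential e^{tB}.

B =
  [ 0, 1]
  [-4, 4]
e^{tB} =
  [-2*t*exp(2*t) + exp(2*t), t*exp(2*t)]
  [-4*t*exp(2*t), 2*t*exp(2*t) + exp(2*t)]

Strategy: write B = P · J · P⁻¹ where J is a Jordan canonical form, so e^{tB} = P · e^{tJ} · P⁻¹, and e^{tJ} can be computed block-by-block.

B has Jordan form
J =
  [2, 1]
  [0, 2]
(up to reordering of blocks).

Per-block formulas:
  For a 2×2 Jordan block J_2(2): exp(t · J_2(2)) = e^(2t)·(I + t·N), where N is the 2×2 nilpotent shift.

After assembling e^{tJ} and conjugating by P, we get:

e^{tB} =
  [-2*t*exp(2*t) + exp(2*t), t*exp(2*t)]
  [-4*t*exp(2*t), 2*t*exp(2*t) + exp(2*t)]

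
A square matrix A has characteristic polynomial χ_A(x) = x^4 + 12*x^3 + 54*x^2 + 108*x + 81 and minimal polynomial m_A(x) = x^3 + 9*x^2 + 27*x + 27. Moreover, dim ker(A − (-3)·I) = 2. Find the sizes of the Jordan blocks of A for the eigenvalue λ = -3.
Block sizes for λ = -3: [3, 1]

Step 1 — from the characteristic polynomial, algebraic multiplicity of λ = -3 is 4. From dim ker(A − (-3)·I) = 2, there are exactly 2 Jordan blocks for λ = -3.
Step 2 — from the minimal polynomial, the factor (x + 3)^3 tells us the largest block for λ = -3 has size 3.
Step 3 — with total size 4, 2 blocks, and largest block 3, the block sizes (in nonincreasing order) are [3, 1].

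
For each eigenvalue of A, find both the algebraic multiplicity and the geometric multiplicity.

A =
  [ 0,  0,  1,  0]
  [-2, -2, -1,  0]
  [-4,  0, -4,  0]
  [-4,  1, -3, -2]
λ = -2: alg = 4, geom = 2

Step 1 — factor the characteristic polynomial to read off the algebraic multiplicities:
  χ_A(x) = (x + 2)^4

Step 2 — compute geometric multiplicities via the rank-nullity identity g(λ) = n − rank(A − λI):
  rank(A − (-2)·I) = 2, so dim ker(A − (-2)·I) = n − 2 = 2

Summary:
  λ = -2: algebraic multiplicity = 4, geometric multiplicity = 2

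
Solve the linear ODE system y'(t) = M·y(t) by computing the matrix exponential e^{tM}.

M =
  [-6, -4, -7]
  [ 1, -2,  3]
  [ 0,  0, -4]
e^{tM} =
  [-2*t*exp(-4*t) + exp(-4*t), -4*t*exp(-4*t), t^2*exp(-4*t) - 7*t*exp(-4*t)]
  [t*exp(-4*t), 2*t*exp(-4*t) + exp(-4*t), -t^2*exp(-4*t)/2 + 3*t*exp(-4*t)]
  [0, 0, exp(-4*t)]

Strategy: write M = P · J · P⁻¹ where J is a Jordan canonical form, so e^{tM} = P · e^{tJ} · P⁻¹, and e^{tJ} can be computed block-by-block.

M has Jordan form
J =
  [-4,  1,  0]
  [ 0, -4,  1]
  [ 0,  0, -4]
(up to reordering of blocks).

Per-block formulas:
  For a 3×3 Jordan block J_3(-4): exp(t · J_3(-4)) = e^(-4t)·(I + t·N + (t^2/2)·N^2), where N is the 3×3 nilpotent shift.

After assembling e^{tJ} and conjugating by P, we get:

e^{tM} =
  [-2*t*exp(-4*t) + exp(-4*t), -4*t*exp(-4*t), t^2*exp(-4*t) - 7*t*exp(-4*t)]
  [t*exp(-4*t), 2*t*exp(-4*t) + exp(-4*t), -t^2*exp(-4*t)/2 + 3*t*exp(-4*t)]
  [0, 0, exp(-4*t)]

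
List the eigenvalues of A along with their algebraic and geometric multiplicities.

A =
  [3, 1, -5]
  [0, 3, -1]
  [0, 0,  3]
λ = 3: alg = 3, geom = 1

Step 1 — factor the characteristic polynomial to read off the algebraic multiplicities:
  χ_A(x) = (x - 3)^3

Step 2 — compute geometric multiplicities via the rank-nullity identity g(λ) = n − rank(A − λI):
  rank(A − (3)·I) = 2, so dim ker(A − (3)·I) = n − 2 = 1

Summary:
  λ = 3: algebraic multiplicity = 3, geometric multiplicity = 1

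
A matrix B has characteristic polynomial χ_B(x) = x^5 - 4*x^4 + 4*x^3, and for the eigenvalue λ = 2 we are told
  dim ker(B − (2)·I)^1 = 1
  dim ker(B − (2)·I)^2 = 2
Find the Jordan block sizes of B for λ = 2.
Block sizes for λ = 2: [2]

From the dimensions of kernels of powers, the number of Jordan blocks of size at least j is d_j − d_{j−1} where d_j = dim ker(N^j) (with d_0 = 0). Computing the differences gives [1, 1].
The number of blocks of size exactly k is (#blocks of size ≥ k) − (#blocks of size ≥ k + 1), so the partition is: 1 block(s) of size 2.
In nonincreasing order the block sizes are [2].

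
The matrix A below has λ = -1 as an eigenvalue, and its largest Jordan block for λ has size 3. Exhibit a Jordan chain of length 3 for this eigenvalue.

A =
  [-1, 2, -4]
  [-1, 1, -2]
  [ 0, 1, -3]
A Jordan chain for λ = -1 of length 3:
v_1 = (-2, -2, -1)ᵀ
v_2 = (0, -1, 0)ᵀ
v_3 = (1, 0, 0)ᵀ

Let N = A − (-1)·I. We want v_3 with N^3 v_3 = 0 but N^2 v_3 ≠ 0; then v_{j-1} := N · v_j for j = 3, …, 2.

Pick v_3 = (1, 0, 0)ᵀ.
Then v_2 = N · v_3 = (0, -1, 0)ᵀ.
Then v_1 = N · v_2 = (-2, -2, -1)ᵀ.

Sanity check: (A − (-1)·I) v_1 = (0, 0, 0)ᵀ = 0. ✓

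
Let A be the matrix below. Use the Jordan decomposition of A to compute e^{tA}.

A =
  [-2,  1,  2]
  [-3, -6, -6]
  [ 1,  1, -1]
e^{tA} =
  [t*exp(-3*t) + exp(-3*t), t*exp(-3*t), 2*t*exp(-3*t)]
  [-3*t*exp(-3*t), -3*t*exp(-3*t) + exp(-3*t), -6*t*exp(-3*t)]
  [t*exp(-3*t), t*exp(-3*t), 2*t*exp(-3*t) + exp(-3*t)]

Strategy: write A = P · J · P⁻¹ where J is a Jordan canonical form, so e^{tA} = P · e^{tJ} · P⁻¹, and e^{tJ} can be computed block-by-block.

A has Jordan form
J =
  [-3,  1,  0]
  [ 0, -3,  0]
  [ 0,  0, -3]
(up to reordering of blocks).

Per-block formulas:
  For a 2×2 Jordan block J_2(-3): exp(t · J_2(-3)) = e^(-3t)·(I + t·N), where N is the 2×2 nilpotent shift.
  For a 1×1 block at λ = -3: exp(t · [-3]) = [e^(-3t)].

After assembling e^{tJ} and conjugating by P, we get:

e^{tA} =
  [t*exp(-3*t) + exp(-3*t), t*exp(-3*t), 2*t*exp(-3*t)]
  [-3*t*exp(-3*t), -3*t*exp(-3*t) + exp(-3*t), -6*t*exp(-3*t)]
  [t*exp(-3*t), t*exp(-3*t), 2*t*exp(-3*t) + exp(-3*t)]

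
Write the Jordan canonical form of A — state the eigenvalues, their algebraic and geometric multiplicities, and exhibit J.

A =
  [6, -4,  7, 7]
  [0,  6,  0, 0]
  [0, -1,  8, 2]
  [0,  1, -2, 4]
J_2(6) ⊕ J_2(6)

The characteristic polynomial is
  det(x·I − A) = x^4 - 24*x^3 + 216*x^2 - 864*x + 1296 = (x - 6)^4

Eigenvalues and multiplicities (the geometric multiplicity of λ is n − rank(A − λI), which equals the number of Jordan blocks for λ):
  λ = 6: algebraic multiplicity = 4, geometric multiplicity = 2

Determining the block sizes for each eigenvalue:
  λ = 6: with am = 4 and gm = 2, the partition is not yet determined (e.g. several partitions of 4 into 2 parts exist). Let N = A − (6)·I. Computing rank(N^1) = 2, rank(N^2) = 0; the number of blocks of size ≥ j is rank(N^{j−1}) − rank(N^j), giving [2, 2]. So we have 2 block(s) of size 2 → block sizes [2, 2]

Assembling the blocks gives a Jordan form
J =
  [6, 1, 0, 0]
  [0, 6, 0, 0]
  [0, 0, 6, 1]
  [0, 0, 0, 6]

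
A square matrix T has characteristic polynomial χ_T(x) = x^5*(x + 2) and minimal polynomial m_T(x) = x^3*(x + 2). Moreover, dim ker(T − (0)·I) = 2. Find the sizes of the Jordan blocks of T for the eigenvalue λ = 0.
Block sizes for λ = 0: [3, 2]

Step 1 — from the characteristic polynomial, algebraic multiplicity of λ = 0 is 5. From dim ker(T − (0)·I) = 2, there are exactly 2 Jordan blocks for λ = 0.
Step 2 — from the minimal polynomial, the factor (x − 0)^3 tells us the largest block for λ = 0 has size 3.
Step 3 — with total size 5, 2 blocks, and largest block 3, the block sizes (in nonincreasing order) are [3, 2].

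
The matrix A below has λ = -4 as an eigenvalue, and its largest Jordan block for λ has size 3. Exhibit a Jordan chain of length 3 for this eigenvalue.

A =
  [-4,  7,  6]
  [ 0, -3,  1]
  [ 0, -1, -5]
A Jordan chain for λ = -4 of length 3:
v_1 = (1, 0, 0)ᵀ
v_2 = (7, 1, -1)ᵀ
v_3 = (0, 1, 0)ᵀ

Let N = A − (-4)·I. We want v_3 with N^3 v_3 = 0 but N^2 v_3 ≠ 0; then v_{j-1} := N · v_j for j = 3, …, 2.

Pick v_3 = (0, 1, 0)ᵀ.
Then v_2 = N · v_3 = (7, 1, -1)ᵀ.
Then v_1 = N · v_2 = (1, 0, 0)ᵀ.

Sanity check: (A − (-4)·I) v_1 = (0, 0, 0)ᵀ = 0. ✓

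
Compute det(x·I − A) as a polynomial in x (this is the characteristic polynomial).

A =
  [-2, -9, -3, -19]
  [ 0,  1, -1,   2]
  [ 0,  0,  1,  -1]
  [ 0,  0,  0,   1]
x^4 - x^3 - 3*x^2 + 5*x - 2

Expanding det(x·I − A) (e.g. by cofactor expansion or by noting that A is similar to its Jordan form J, which has the same characteristic polynomial as A) gives
  χ_A(x) = x^4 - x^3 - 3*x^2 + 5*x - 2
which factors as (x - 1)^3*(x + 2). The eigenvalues (with algebraic multiplicities) are λ = -2 with multiplicity 1, λ = 1 with multiplicity 3.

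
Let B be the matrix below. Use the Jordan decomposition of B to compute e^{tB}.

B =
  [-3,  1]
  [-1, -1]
e^{tB} =
  [-t*exp(-2*t) + exp(-2*t), t*exp(-2*t)]
  [-t*exp(-2*t), t*exp(-2*t) + exp(-2*t)]

Strategy: write B = P · J · P⁻¹ where J is a Jordan canonical form, so e^{tB} = P · e^{tJ} · P⁻¹, and e^{tJ} can be computed block-by-block.

B has Jordan form
J =
  [-2,  1]
  [ 0, -2]
(up to reordering of blocks).

Per-block formulas:
  For a 2×2 Jordan block J_2(-2): exp(t · J_2(-2)) = e^(-2t)·(I + t·N), where N is the 2×2 nilpotent shift.

After assembling e^{tJ} and conjugating by P, we get:

e^{tB} =
  [-t*exp(-2*t) + exp(-2*t), t*exp(-2*t)]
  [-t*exp(-2*t), t*exp(-2*t) + exp(-2*t)]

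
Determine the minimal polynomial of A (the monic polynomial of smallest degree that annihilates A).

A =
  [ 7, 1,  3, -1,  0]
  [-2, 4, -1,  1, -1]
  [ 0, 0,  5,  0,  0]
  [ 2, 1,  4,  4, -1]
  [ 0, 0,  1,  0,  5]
x^3 - 15*x^2 + 75*x - 125

The characteristic polynomial is χ_A(x) = (x - 5)^5, so the eigenvalues are known. The minimal polynomial is
  m_A(x) = Π_λ (x − λ)^{k_λ}
where k_λ is the size of the *largest* Jordan block for λ (equivalently, the smallest k with (A − λI)^k v = 0 for every generalised eigenvector v of λ).

  λ = 5: largest Jordan block has size 3, contributing (x − 5)^3

So m_A(x) = (x - 5)^3 = x^3 - 15*x^2 + 75*x - 125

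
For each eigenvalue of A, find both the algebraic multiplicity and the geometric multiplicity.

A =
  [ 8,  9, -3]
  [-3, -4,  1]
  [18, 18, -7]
λ = -1: alg = 3, geom = 2

Step 1 — factor the characteristic polynomial to read off the algebraic multiplicities:
  χ_A(x) = (x + 1)^3

Step 2 — compute geometric multiplicities via the rank-nullity identity g(λ) = n − rank(A − λI):
  rank(A − (-1)·I) = 1, so dim ker(A − (-1)·I) = n − 1 = 2

Summary:
  λ = -1: algebraic multiplicity = 3, geometric multiplicity = 2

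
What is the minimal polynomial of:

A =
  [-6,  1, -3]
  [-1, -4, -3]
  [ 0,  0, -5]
x^2 + 10*x + 25

The characteristic polynomial is χ_A(x) = (x + 5)^3, so the eigenvalues are known. The minimal polynomial is
  m_A(x) = Π_λ (x − λ)^{k_λ}
where k_λ is the size of the *largest* Jordan block for λ (equivalently, the smallest k with (A − λI)^k v = 0 for every generalised eigenvector v of λ).

  λ = -5: largest Jordan block has size 2, contributing (x + 5)^2

So m_A(x) = (x + 5)^2 = x^2 + 10*x + 25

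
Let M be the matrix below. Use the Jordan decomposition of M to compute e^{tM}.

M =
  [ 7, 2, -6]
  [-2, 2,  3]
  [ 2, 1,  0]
e^{tM} =
  [4*t*exp(3*t) + exp(3*t), 2*t*exp(3*t), -6*t*exp(3*t)]
  [-2*t*exp(3*t), -t*exp(3*t) + exp(3*t), 3*t*exp(3*t)]
  [2*t*exp(3*t), t*exp(3*t), -3*t*exp(3*t) + exp(3*t)]

Strategy: write M = P · J · P⁻¹ where J is a Jordan canonical form, so e^{tM} = P · e^{tJ} · P⁻¹, and e^{tJ} can be computed block-by-block.

M has Jordan form
J =
  [3, 1, 0]
  [0, 3, 0]
  [0, 0, 3]
(up to reordering of blocks).

Per-block formulas:
  For a 1×1 block at λ = 3: exp(t · [3]) = [e^(3t)].
  For a 2×2 Jordan block J_2(3): exp(t · J_2(3)) = e^(3t)·(I + t·N), where N is the 2×2 nilpotent shift.

After assembling e^{tJ} and conjugating by P, we get:

e^{tM} =
  [4*t*exp(3*t) + exp(3*t), 2*t*exp(3*t), -6*t*exp(3*t)]
  [-2*t*exp(3*t), -t*exp(3*t) + exp(3*t), 3*t*exp(3*t)]
  [2*t*exp(3*t), t*exp(3*t), -3*t*exp(3*t) + exp(3*t)]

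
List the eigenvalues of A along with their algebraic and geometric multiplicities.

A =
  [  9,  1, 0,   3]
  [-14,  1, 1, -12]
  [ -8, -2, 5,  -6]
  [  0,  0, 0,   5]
λ = 5: alg = 4, geom = 2

Step 1 — factor the characteristic polynomial to read off the algebraic multiplicities:
  χ_A(x) = (x - 5)^4

Step 2 — compute geometric multiplicities via the rank-nullity identity g(λ) = n − rank(A − λI):
  rank(A − (5)·I) = 2, so dim ker(A − (5)·I) = n − 2 = 2

Summary:
  λ = 5: algebraic multiplicity = 4, geometric multiplicity = 2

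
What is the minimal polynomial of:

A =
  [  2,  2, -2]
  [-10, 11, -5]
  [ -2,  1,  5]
x^2 - 12*x + 36

The characteristic polynomial is χ_A(x) = (x - 6)^3, so the eigenvalues are known. The minimal polynomial is
  m_A(x) = Π_λ (x − λ)^{k_λ}
where k_λ is the size of the *largest* Jordan block for λ (equivalently, the smallest k with (A − λI)^k v = 0 for every generalised eigenvector v of λ).

  λ = 6: largest Jordan block has size 2, contributing (x − 6)^2

So m_A(x) = (x - 6)^2 = x^2 - 12*x + 36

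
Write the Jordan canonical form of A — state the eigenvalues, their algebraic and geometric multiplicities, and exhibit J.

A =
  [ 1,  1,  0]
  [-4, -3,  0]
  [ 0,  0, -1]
J_2(-1) ⊕ J_1(-1)

The characteristic polynomial is
  det(x·I − A) = x^3 + 3*x^2 + 3*x + 1 = (x + 1)^3

Eigenvalues and multiplicities (the geometric multiplicity of λ is n − rank(A − λI), which equals the number of Jordan blocks for λ):
  λ = -1: algebraic multiplicity = 3, geometric multiplicity = 2

Determining the block sizes for each eigenvalue:
  λ = -1: 2 blocks summing to 3 forces exactly one block of size 2 and the rest size 1 → block sizes [2, 1]

Assembling the blocks gives a Jordan form
J =
  [-1,  1,  0]
  [ 0, -1,  0]
  [ 0,  0, -1]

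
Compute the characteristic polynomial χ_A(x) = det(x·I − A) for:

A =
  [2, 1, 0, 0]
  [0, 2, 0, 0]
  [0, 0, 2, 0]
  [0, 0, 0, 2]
x^4 - 8*x^3 + 24*x^2 - 32*x + 16

Expanding det(x·I − A) (e.g. by cofactor expansion or by noting that A is similar to its Jordan form J, which has the same characteristic polynomial as A) gives
  χ_A(x) = x^4 - 8*x^3 + 24*x^2 - 32*x + 16
which factors as (x - 2)^4. The eigenvalues (with algebraic multiplicities) are λ = 2 with multiplicity 4.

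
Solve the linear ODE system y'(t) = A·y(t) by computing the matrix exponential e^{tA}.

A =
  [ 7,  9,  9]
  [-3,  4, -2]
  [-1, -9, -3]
e^{tA} =
  [6*t*exp(t) + exp(t), 9*t*exp(t), 9*t*exp(t)]
  [2*t*exp(t) - exp(6*t) + exp(t), 3*t*exp(t) + exp(t), 3*t*exp(t) - exp(6*t) + exp(t)]
  [-6*t*exp(t) + exp(6*t) - exp(t), -9*t*exp(t), -9*t*exp(t) + exp(6*t)]

Strategy: write A = P · J · P⁻¹ where J is a Jordan canonical form, so e^{tA} = P · e^{tJ} · P⁻¹, and e^{tJ} can be computed block-by-block.

A has Jordan form
J =
  [1, 1, 0]
  [0, 1, 0]
  [0, 0, 6]
(up to reordering of blocks).

Per-block formulas:
  For a 1×1 block at λ = 6: exp(t · [6]) = [e^(6t)].
  For a 2×2 Jordan block J_2(1): exp(t · J_2(1)) = e^(1t)·(I + t·N), where N is the 2×2 nilpotent shift.

After assembling e^{tJ} and conjugating by P, we get:

e^{tA} =
  [6*t*exp(t) + exp(t), 9*t*exp(t), 9*t*exp(t)]
  [2*t*exp(t) - exp(6*t) + exp(t), 3*t*exp(t) + exp(t), 3*t*exp(t) - exp(6*t) + exp(t)]
  [-6*t*exp(t) + exp(6*t) - exp(t), -9*t*exp(t), -9*t*exp(t) + exp(6*t)]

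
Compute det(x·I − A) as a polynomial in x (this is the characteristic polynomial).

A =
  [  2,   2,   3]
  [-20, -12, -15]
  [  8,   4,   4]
x^3 + 6*x^2 + 12*x + 8

Expanding det(x·I − A) (e.g. by cofactor expansion or by noting that A is similar to its Jordan form J, which has the same characteristic polynomial as A) gives
  χ_A(x) = x^3 + 6*x^2 + 12*x + 8
which factors as (x + 2)^3. The eigenvalues (with algebraic multiplicities) are λ = -2 with multiplicity 3.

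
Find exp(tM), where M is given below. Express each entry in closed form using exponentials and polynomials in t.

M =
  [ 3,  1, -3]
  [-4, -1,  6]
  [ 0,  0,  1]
e^{tM} =
  [2*t*exp(t) + exp(t), t*exp(t), -3*t*exp(t)]
  [-4*t*exp(t), -2*t*exp(t) + exp(t), 6*t*exp(t)]
  [0, 0, exp(t)]

Strategy: write M = P · J · P⁻¹ where J is a Jordan canonical form, so e^{tM} = P · e^{tJ} · P⁻¹, and e^{tJ} can be computed block-by-block.

M has Jordan form
J =
  [1, 1, 0]
  [0, 1, 0]
  [0, 0, 1]
(up to reordering of blocks).

Per-block formulas:
  For a 1×1 block at λ = 1: exp(t · [1]) = [e^(1t)].
  For a 2×2 Jordan block J_2(1): exp(t · J_2(1)) = e^(1t)·(I + t·N), where N is the 2×2 nilpotent shift.

After assembling e^{tJ} and conjugating by P, we get:

e^{tM} =
  [2*t*exp(t) + exp(t), t*exp(t), -3*t*exp(t)]
  [-4*t*exp(t), -2*t*exp(t) + exp(t), 6*t*exp(t)]
  [0, 0, exp(t)]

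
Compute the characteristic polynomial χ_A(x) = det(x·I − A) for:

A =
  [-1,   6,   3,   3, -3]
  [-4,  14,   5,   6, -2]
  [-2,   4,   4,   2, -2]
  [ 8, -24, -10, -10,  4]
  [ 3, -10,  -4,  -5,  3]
x^5 - 10*x^4 + 40*x^3 - 80*x^2 + 80*x - 32

Expanding det(x·I − A) (e.g. by cofactor expansion or by noting that A is similar to its Jordan form J, which has the same characteristic polynomial as A) gives
  χ_A(x) = x^5 - 10*x^4 + 40*x^3 - 80*x^2 + 80*x - 32
which factors as (x - 2)^5. The eigenvalues (with algebraic multiplicities) are λ = 2 with multiplicity 5.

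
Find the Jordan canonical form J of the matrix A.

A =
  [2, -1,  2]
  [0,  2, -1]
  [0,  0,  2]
J_3(2)

The characteristic polynomial is
  det(x·I − A) = x^3 - 6*x^2 + 12*x - 8 = (x - 2)^3

Eigenvalues and multiplicities (the geometric multiplicity of λ is n − rank(A − λI), which equals the number of Jordan blocks for λ):
  λ = 2: algebraic multiplicity = 3, geometric multiplicity = 1

Determining the block sizes for each eigenvalue:
  λ = 2: one block (gm = 1), so the single block has size am = 3 → block sizes [3]

Assembling the blocks gives a Jordan form
J =
  [2, 1, 0]
  [0, 2, 1]
  [0, 0, 2]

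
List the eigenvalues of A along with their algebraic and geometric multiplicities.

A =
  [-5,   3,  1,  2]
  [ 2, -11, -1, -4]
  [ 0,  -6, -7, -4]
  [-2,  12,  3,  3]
λ = -5: alg = 4, geom = 2

Step 1 — factor the characteristic polynomial to read off the algebraic multiplicities:
  χ_A(x) = (x + 5)^4

Step 2 — compute geometric multiplicities via the rank-nullity identity g(λ) = n − rank(A − λI):
  rank(A − (-5)·I) = 2, so dim ker(A − (-5)·I) = n − 2 = 2

Summary:
  λ = -5: algebraic multiplicity = 4, geometric multiplicity = 2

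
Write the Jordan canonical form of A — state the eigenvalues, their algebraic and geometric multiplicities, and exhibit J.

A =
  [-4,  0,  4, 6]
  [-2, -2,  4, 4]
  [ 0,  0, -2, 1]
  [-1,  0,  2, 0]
J_3(-2) ⊕ J_1(-2)

The characteristic polynomial is
  det(x·I − A) = x^4 + 8*x^3 + 24*x^2 + 32*x + 16 = (x + 2)^4

Eigenvalues and multiplicities (the geometric multiplicity of λ is n − rank(A − λI), which equals the number of Jordan blocks for λ):
  λ = -2: algebraic multiplicity = 4, geometric multiplicity = 2

Determining the block sizes for each eigenvalue:
  λ = -2: with am = 4 and gm = 2, the partition is not yet determined (e.g. several partitions of 4 into 2 parts exist). Let N = A − (-2)·I. Computing rank(N^1) = 2, rank(N^2) = 1, rank(N^3) = 0; the number of blocks of size ≥ j is rank(N^{j−1}) − rank(N^j), giving [2, 1, 1]. So we have 1 block(s) of size 3, 1 block(s) of size 1 → block sizes [3, 1]

Assembling the blocks gives a Jordan form
J =
  [-2,  1,  0,  0]
  [ 0, -2,  1,  0]
  [ 0,  0, -2,  0]
  [ 0,  0,  0, -2]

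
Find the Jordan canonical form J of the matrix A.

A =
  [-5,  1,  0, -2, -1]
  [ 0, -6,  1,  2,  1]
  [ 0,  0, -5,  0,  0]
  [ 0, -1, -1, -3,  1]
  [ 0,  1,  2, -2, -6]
J_3(-5) ⊕ J_1(-5) ⊕ J_1(-5)

The characteristic polynomial is
  det(x·I − A) = x^5 + 25*x^4 + 250*x^3 + 1250*x^2 + 3125*x + 3125 = (x + 5)^5

Eigenvalues and multiplicities (the geometric multiplicity of λ is n − rank(A − λI), which equals the number of Jordan blocks for λ):
  λ = -5: algebraic multiplicity = 5, geometric multiplicity = 3

Determining the block sizes for each eigenvalue:
  λ = -5: with am = 5 and gm = 3, the partition is not yet determined (e.g. several partitions of 5 into 3 parts exist). Let N = A − (-5)·I. Computing rank(N^1) = 2, rank(N^2) = 1, rank(N^3) = 0; the number of blocks of size ≥ j is rank(N^{j−1}) − rank(N^j), giving [3, 1, 1]. So we have 1 block(s) of size 3, 2 block(s) of size 1 → block sizes [3, 1, 1]

Assembling the blocks gives a Jordan form
J =
  [-5,  1,  0,  0,  0]
  [ 0, -5,  1,  0,  0]
  [ 0,  0, -5,  0,  0]
  [ 0,  0,  0, -5,  0]
  [ 0,  0,  0,  0, -5]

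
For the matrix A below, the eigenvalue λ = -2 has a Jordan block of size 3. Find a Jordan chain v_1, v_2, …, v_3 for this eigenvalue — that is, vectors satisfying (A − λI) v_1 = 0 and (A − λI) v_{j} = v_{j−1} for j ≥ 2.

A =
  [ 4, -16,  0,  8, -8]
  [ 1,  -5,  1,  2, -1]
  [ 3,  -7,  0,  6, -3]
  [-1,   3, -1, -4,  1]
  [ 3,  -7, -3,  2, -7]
A Jordan chain for λ = -2 of length 3:
v_1 = (0, 5, 10, -5, -15)ᵀ
v_2 = (0, -1, 3, 1, 3)ᵀ
v_3 = (8, 3, 0, 0, 0)ᵀ

Let N = A − (-2)·I. We want v_3 with N^3 v_3 = 0 but N^2 v_3 ≠ 0; then v_{j-1} := N · v_j for j = 3, …, 2.

Pick v_3 = (8, 3, 0, 0, 0)ᵀ.
Then v_2 = N · v_3 = (0, -1, 3, 1, 3)ᵀ.
Then v_1 = N · v_2 = (0, 5, 10, -5, -15)ᵀ.

Sanity check: (A − (-2)·I) v_1 = (0, 0, 0, 0, 0)ᵀ = 0. ✓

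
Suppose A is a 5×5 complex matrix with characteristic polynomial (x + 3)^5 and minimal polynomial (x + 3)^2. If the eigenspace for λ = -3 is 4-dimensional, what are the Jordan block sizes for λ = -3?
Block sizes for λ = -3: [2, 1, 1, 1]

Step 1 — from the characteristic polynomial, algebraic multiplicity of λ = -3 is 5. From dim ker(A − (-3)·I) = 4, there are exactly 4 Jordan blocks for λ = -3.
Step 2 — from the minimal polynomial, the factor (x + 3)^2 tells us the largest block for λ = -3 has size 2.
Step 3 — with total size 5, 4 blocks, and largest block 2, the block sizes (in nonincreasing order) are [2, 1, 1, 1].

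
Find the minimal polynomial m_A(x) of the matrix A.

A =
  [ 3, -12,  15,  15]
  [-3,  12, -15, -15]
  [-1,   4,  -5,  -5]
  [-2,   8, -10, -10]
x^2

The characteristic polynomial is χ_A(x) = x^4, so the eigenvalues are known. The minimal polynomial is
  m_A(x) = Π_λ (x − λ)^{k_λ}
where k_λ is the size of the *largest* Jordan block for λ (equivalently, the smallest k with (A − λI)^k v = 0 for every generalised eigenvector v of λ).

  λ = 0: largest Jordan block has size 2, contributing (x − 0)^2

So m_A(x) = x^2 = x^2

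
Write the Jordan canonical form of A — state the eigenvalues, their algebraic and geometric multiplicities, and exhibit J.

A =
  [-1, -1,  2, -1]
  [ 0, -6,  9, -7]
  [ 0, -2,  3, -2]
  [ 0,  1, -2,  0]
J_3(-1) ⊕ J_1(-1)

The characteristic polynomial is
  det(x·I − A) = x^4 + 4*x^3 + 6*x^2 + 4*x + 1 = (x + 1)^4

Eigenvalues and multiplicities (the geometric multiplicity of λ is n − rank(A − λI), which equals the number of Jordan blocks for λ):
  λ = -1: algebraic multiplicity = 4, geometric multiplicity = 2

Determining the block sizes for each eigenvalue:
  λ = -1: with am = 4 and gm = 2, the partition is not yet determined (e.g. several partitions of 4 into 2 parts exist). Let N = A − (-1)·I. Computing rank(N^1) = 2, rank(N^2) = 1, rank(N^3) = 0; the number of blocks of size ≥ j is rank(N^{j−1}) − rank(N^j), giving [2, 1, 1]. So we have 1 block(s) of size 3, 1 block(s) of size 1 → block sizes [3, 1]

Assembling the blocks gives a Jordan form
J =
  [-1,  1,  0,  0]
  [ 0, -1,  1,  0]
  [ 0,  0, -1,  0]
  [ 0,  0,  0, -1]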